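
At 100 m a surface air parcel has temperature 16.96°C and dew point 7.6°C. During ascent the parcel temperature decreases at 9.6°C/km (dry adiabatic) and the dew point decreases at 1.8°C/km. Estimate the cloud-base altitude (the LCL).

T and T_d converge at 9.6 − 1.8 = 7.8°C per km
Height above start = (16.96 − 7.6) / 7.8 = 1.2 km
LCL altitude = 100 m + 1200 m = 1300 m

1300 m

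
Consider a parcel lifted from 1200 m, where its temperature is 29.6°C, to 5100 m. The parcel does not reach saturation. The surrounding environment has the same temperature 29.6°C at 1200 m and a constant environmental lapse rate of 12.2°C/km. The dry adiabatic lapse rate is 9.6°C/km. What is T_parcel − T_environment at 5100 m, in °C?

Parcel:
  1200 → 5100 m (dry, 9.6°C/km): ΔT = -9.6 × 3.9 = -37.44°C → T = -7.84°C
Environment:
  1200 → 5100 m (environment, 12.2°C/km): ΔT = -12.2 × 3.9 = -47.58°C → T = -17.98°C
T_parcel − T_env = -7.84 − (-17.98) = +10.14°C

+10.14°C (parcel warmer than environment)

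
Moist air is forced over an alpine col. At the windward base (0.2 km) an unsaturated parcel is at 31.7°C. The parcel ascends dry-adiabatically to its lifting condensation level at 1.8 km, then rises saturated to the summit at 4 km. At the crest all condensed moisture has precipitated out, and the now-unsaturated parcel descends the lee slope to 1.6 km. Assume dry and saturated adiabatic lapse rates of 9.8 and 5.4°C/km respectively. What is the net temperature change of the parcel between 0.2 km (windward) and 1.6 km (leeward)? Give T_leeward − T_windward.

Dry to 1800 m: -9.8 × 1.6 km = -15.68°C, so T = 16.02°C.
Saturated to 4000 m: -5.4 × 2.2 km = -11.88°C, so T = 4.14°C.
Dry descent to 1600 m: +9.8 × 2.4 km = +23.52°C, so T = 27.66°C.
Net change vs windward start: 27.66 − 31.7 = -4.04°C

-4.04°C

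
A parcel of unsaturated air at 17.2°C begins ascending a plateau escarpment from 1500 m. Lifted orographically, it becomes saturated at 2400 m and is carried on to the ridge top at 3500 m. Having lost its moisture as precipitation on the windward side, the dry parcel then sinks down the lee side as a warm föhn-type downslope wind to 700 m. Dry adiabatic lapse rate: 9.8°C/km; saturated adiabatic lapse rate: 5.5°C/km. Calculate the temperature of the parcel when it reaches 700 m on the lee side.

1500–2400 m, dry: Δz = 0.9 km ⇒ ΔT = -8.82°C; T = 8.38°C
2400–3500 m, saturated: Δz = 1.1 km ⇒ ΔT = -6.05°C; T = 2.33°C
3500–700 m, dry descent: Δz = 2.8 km ⇒ ΔT = +27.44°C; T = 29.77°C

29.77°C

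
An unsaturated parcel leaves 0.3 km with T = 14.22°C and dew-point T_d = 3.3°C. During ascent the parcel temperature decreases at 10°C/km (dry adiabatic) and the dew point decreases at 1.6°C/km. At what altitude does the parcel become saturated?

T and T_d converge at 10 − 1.6 = 8.4°C per km
Height above start = (14.22 − 3.3) / 8.4 = 1.3 km
LCL altitude = 300 m + 1300 m = 1600 m

1.6 km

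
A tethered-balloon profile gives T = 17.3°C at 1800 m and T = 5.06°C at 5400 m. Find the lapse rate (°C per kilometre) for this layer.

Γ = −ΔT/Δz = (17.3 − 5.06) / (5400 − 1800) m
  = 12.24°C / 3.6 km = 3.4°C/km

3.4°C/km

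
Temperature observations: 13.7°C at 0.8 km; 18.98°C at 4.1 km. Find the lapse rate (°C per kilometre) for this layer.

-1.6°C/km

Γ = −ΔT/Δz = (13.7 − 18.98) / (4100 − 800) m
  = -5.28°C / 3.3 km = -1.6°C/km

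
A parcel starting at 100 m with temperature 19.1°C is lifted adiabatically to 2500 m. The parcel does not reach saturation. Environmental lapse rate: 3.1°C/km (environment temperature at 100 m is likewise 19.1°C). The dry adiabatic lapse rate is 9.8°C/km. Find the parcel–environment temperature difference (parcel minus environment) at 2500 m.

Parcel:
  Dry to 2500 m: -9.8 × 2.4 km = -23.52°C, so T = -4.42°C.
Environment:
  Environment to 2500 m: -3.1 × 2.4 km = -7.44°C, so T = 11.66°C.
T_parcel − T_env = -4.42 − 11.66 = -16.08°C

-16.08°C (parcel cooler than environment)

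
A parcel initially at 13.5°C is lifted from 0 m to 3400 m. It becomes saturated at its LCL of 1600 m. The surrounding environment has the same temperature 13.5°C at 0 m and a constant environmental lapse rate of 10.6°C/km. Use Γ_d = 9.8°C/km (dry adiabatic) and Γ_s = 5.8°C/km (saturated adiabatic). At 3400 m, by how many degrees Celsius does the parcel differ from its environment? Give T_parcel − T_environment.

+9.92°C (parcel warmer than environment)

Parcel:
  0 → 1600 m (dry, 9.8°C/km): ΔT = -9.8 × 1.6 = -15.68°C → T = -2.18°C
  1600 → 3400 m (saturated, 5.8°C/km): ΔT = -5.8 × 1.8 = -10.44°C → T = -12.62°C
Environment:
  0 → 3400 m (environment, 10.6°C/km): ΔT = -10.6 × 3.4 = -36.04°C → T = -22.54°C
T_parcel − T_env = -12.62 − (-22.54) = +9.92°C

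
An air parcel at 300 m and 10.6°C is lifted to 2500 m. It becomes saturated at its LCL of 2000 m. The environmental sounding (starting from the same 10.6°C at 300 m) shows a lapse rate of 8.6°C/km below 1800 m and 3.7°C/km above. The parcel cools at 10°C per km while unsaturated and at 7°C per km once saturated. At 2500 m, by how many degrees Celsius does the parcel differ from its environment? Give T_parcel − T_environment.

-5.01°C (parcel cooler than environment)

Parcel:
  300 → 2000 m (dry, 10°C/km): ΔT = -10 × 1.7 = -17°C → T = -6.4°C
  2000 → 2500 m (saturated, 7°C/km): ΔT = -7 × 0.5 = -3.5°C → T = -9.9°C
Environment:
  300 → 1800 m (environment, lower layer, 8.6°C/km): ΔT = -8.6 × 1.5 = -12.9°C → T = -2.3°C
  1800 → 2500 m (environment, upper layer, 3.7°C/km): ΔT = -3.7 × 0.7 = -2.59°C → T = -4.89°C
T_parcel − T_env = -9.9 − (-4.89) = -5.01°C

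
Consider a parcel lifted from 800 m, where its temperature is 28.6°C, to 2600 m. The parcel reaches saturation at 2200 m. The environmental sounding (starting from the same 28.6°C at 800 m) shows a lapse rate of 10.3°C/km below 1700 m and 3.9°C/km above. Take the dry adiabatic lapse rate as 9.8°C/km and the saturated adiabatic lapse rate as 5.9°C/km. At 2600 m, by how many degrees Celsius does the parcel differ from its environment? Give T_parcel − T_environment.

-3.3°C (parcel cooler than environment)

Parcel:
  800–2200 m, dry: Δz = 1.4 km ⇒ ΔT = -13.72°C; T = 14.88°C
  2200–2600 m, saturated: Δz = 0.4 km ⇒ ΔT = -2.36°C; T = 12.52°C
Environment:
  800–1700 m, environment, lower layer: Δz = 0.9 km ⇒ ΔT = -9.27°C; T = 19.33°C
  1700–2600 m, environment, upper layer: Δz = 0.9 km ⇒ ΔT = -3.51°C; T = 15.82°C
T_parcel − T_env = 12.52 − 15.82 = -3.3°C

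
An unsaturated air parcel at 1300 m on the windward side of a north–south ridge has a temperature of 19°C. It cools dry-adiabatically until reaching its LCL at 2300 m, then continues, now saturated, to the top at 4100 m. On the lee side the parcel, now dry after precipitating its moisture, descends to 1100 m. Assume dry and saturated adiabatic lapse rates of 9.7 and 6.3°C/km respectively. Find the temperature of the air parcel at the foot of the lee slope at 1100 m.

27.06°C

Dry to 2300 m: -9.7 × 1 km = -9.7°C, so T = 9.3°C.
Saturated to 4100 m: -6.3 × 1.8 km = -11.34°C, so T = -2.04°C.
Dry descent to 1100 m: +9.7 × 3 km = +29.1°C, so T = 27.06°C.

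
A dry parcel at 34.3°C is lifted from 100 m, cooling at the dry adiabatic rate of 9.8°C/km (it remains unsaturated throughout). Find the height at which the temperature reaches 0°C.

Height above start = (34.3 − 0) / 9.8 = 3.5 km
Altitude = 100 m + 3500 m = 3600 m

3600 m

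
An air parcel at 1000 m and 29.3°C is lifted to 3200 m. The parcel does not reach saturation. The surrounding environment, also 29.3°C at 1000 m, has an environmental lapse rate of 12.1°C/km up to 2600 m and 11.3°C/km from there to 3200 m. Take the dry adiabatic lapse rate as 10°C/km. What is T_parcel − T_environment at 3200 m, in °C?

Parcel:
  1000 → 3200 m (dry, 10°C/km): ΔT = -10 × 2.2 = -22°C → T = 7.3°C
Environment:
  1000 → 2600 m (environment, lower layer, 12.1°C/km): ΔT = -12.1 × 1.6 = -19.36°C → T = 9.94°C
  2600 → 3200 m (environment, upper layer, 11.3°C/km): ΔT = -11.3 × 0.6 = -6.78°C → T = 3.16°C
T_parcel − T_env = 7.3 − 3.16 = +4.14°C

+4.14°C (parcel warmer than environment)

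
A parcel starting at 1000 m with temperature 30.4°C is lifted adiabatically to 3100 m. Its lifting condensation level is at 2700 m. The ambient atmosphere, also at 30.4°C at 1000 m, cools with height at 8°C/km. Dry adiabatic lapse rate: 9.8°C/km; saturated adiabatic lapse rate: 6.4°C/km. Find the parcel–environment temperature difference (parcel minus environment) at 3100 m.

-2.42°C (parcel cooler than environment)

Parcel:
  1000–2700 m, dry: Δz = 1.7 km ⇒ ΔT = -16.66°C; T = 13.74°C
  2700–3100 m, saturated: Δz = 0.4 km ⇒ ΔT = -2.56°C; T = 11.18°C
Environment:
  1000–3100 m, environment: Δz = 2.1 km ⇒ ΔT = -16.8°C; T = 13.6°C
T_parcel − T_env = 11.18 − 13.6 = -2.42°C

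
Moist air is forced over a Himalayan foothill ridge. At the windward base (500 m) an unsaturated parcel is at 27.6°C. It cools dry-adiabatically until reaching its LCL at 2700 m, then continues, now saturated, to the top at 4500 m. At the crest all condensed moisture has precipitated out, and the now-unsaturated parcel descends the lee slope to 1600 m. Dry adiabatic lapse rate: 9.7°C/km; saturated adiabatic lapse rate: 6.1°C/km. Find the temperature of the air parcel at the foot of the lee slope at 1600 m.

500 → 2700 m (dry, 9.7°C/km): ΔT = -9.7 × 2.2 = -21.34°C → T = 6.26°C
2700 → 4500 m (saturated, 6.1°C/km): ΔT = -6.1 × 1.8 = -10.98°C → T = -4.72°C
4500 → 1600 m (dry descent, 9.7°C/km): ΔT = +9.7 × 2.9 = +28.13°C → T = 23.41°C

23.41°C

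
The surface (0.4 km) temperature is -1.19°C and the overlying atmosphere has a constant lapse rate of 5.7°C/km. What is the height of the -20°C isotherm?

Height above start = (-1.19 − (-20)) / 5.7 = 3.3 km
Altitude = 400 m + 3300 m = 3700 m

3.7 km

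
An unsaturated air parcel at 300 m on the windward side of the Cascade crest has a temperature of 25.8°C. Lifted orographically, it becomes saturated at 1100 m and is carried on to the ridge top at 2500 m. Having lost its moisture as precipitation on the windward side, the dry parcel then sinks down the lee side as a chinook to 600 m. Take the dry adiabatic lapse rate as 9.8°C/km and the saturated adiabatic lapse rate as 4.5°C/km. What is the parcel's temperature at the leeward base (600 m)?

30.28°C

300 → 1100 m (dry, 9.8°C/km): ΔT = -9.8 × 0.8 = -7.84°C → T = 17.96°C
1100 → 2500 m (saturated, 4.5°C/km): ΔT = -4.5 × 1.4 = -6.3°C → T = 11.66°C
2500 → 600 m (dry descent, 9.8°C/km): ΔT = +9.8 × 1.9 = +18.62°C → T = 30.28°C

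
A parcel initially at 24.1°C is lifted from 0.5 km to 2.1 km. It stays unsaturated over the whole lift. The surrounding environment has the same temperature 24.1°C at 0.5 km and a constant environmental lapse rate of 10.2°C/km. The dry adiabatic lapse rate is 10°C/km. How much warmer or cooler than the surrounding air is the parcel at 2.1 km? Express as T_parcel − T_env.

+0.32°C (parcel warmer than environment)

Parcel:
  Dry to 2100 m: -10 × 1.6 km = -16°C, so T = 8.1°C.
Environment:
  Environment to 2100 m: -10.2 × 1.6 km = -16.32°C, so T = 7.78°C.
T_parcel − T_env = 8.1 − 7.78 = +0.32°C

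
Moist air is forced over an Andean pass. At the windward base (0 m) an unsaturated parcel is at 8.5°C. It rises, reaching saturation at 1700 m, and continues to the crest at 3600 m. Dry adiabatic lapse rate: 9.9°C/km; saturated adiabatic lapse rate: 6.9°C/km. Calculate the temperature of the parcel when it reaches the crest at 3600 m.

-21.44°C

From 0 m to 1700 m (dry): cools by 9.9 × 1.7 = 16.83°C, giving -8.33°C.
From 1700 m to 3600 m (saturated): cools by 6.9 × 1.9 = 13.11°C, giving -21.44°C.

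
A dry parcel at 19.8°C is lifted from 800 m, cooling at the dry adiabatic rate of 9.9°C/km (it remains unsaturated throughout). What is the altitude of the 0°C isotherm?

Height above start = (19.8 − 0) / 9.9 = 2 km
Altitude = 800 m + 2000 m = 2800 m

2800 m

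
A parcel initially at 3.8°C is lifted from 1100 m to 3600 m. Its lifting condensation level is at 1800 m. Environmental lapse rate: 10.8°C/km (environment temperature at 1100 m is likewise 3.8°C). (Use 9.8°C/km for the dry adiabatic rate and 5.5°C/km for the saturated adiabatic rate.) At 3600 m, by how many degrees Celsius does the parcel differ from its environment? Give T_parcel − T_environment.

Parcel:
  1100 → 1800 m (dry, 9.8°C/km): ΔT = -9.8 × 0.7 = -6.86°C → T = -3.06°C
  1800 → 3600 m (saturated, 5.5°C/km): ΔT = -5.5 × 1.8 = -9.9°C → T = -12.96°C
Environment:
  1100 → 3600 m (environment, 10.8°C/km): ΔT = -10.8 × 2.5 = -27°C → T = -23.2°C
T_parcel − T_env = -12.96 − (-23.2) = +10.24°C

+10.24°C (parcel warmer than environment)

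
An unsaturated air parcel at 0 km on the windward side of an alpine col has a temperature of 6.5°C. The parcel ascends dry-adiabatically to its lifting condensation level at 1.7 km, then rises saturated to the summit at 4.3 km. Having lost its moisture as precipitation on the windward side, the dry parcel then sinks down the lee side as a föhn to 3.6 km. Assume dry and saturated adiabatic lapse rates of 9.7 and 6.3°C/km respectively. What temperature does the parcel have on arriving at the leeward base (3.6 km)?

Dry to 1700 m: -9.7 × 1.7 km = -16.49°C, so T = -9.99°C.
Saturated to 4300 m: -6.3 × 2.6 km = -16.38°C, so T = -26.37°C.
Dry descent to 3600 m: +9.7 × 0.7 km = +6.79°C, so T = -19.58°C.

-19.58°C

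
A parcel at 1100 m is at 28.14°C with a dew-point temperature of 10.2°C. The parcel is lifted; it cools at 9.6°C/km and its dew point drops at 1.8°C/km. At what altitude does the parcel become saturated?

T and T_d converge at 9.6 − 1.8 = 7.8°C per km
Height above start = (28.14 − 10.2) / 7.8 = 2.3 km
LCL altitude = 1100 m + 2300 m = 3400 m

3400 m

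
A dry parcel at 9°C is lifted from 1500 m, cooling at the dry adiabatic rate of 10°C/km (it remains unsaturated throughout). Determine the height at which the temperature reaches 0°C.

2400 m

Height above start = (9 − 0) / 10 = 0.9 km
Altitude = 1500 m + 900 m = 2400 m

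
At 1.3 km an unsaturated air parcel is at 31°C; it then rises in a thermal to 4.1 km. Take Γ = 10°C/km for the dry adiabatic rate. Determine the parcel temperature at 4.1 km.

3°C

Dry adiabatic to 4100 m: -10 × 2.8 km = -28°C, so T = 3°C.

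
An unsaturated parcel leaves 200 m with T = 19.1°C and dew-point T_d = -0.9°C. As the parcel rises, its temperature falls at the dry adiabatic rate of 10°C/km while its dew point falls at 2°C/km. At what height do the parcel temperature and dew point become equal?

2700 m

T and T_d converge at 10 − 2 = 8°C per km
Height above start = (19.1 − (-0.9)) / 8 = 2.5 km
LCL altitude = 200 m + 2500 m = 2700 m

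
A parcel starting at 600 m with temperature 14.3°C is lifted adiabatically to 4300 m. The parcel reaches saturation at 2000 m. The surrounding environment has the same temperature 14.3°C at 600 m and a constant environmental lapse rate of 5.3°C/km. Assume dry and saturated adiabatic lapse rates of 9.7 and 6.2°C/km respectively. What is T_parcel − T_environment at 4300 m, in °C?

-8.23°C (parcel cooler than environment)

Parcel:
  600 → 2000 m (dry, 9.7°C/km): ΔT = -9.7 × 1.4 = -13.58°C → T = 0.72°C
  2000 → 4300 m (saturated, 6.2°C/km): ΔT = -6.2 × 2.3 = -14.26°C → T = -13.54°C
Environment:
  600 → 4300 m (environment, 5.3°C/km): ΔT = -5.3 × 3.7 = -19.61°C → T = -5.31°C
T_parcel − T_env = -13.54 − (-5.31) = -8.23°C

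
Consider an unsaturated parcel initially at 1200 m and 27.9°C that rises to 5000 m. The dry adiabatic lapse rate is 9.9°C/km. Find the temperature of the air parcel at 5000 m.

-9.72°C

Dry adiabatic to 5000 m: -9.9 × 3.8 km = -37.62°C, so T = -9.72°C.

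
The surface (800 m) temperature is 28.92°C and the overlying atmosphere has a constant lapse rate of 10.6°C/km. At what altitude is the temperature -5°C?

Height above start = (28.92 − (-5)) / 10.6 = 3.2 km
Altitude = 800 m + 3200 m = 4000 m

4000 m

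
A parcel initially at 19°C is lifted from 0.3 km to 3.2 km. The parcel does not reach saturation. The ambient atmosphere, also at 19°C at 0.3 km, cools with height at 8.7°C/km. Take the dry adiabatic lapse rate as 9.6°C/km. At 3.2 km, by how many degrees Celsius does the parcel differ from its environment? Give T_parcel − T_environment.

Parcel:
  From 300 m to 3200 m (dry): cools by 9.6 × 2.9 = 27.84°C, giving -8.84°C.
Environment:
  From 300 m to 3200 m (environment): cools by 8.7 × 2.9 = 25.23°C, giving -6.23°C.
T_parcel − T_env = -8.84 − (-6.23) = -2.61°C

-2.61°C (parcel cooler than environment)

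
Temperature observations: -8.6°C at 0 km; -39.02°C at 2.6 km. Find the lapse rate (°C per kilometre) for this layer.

Γ = −ΔT/Δz = (-8.6 − (-39.02)) / (2600 − 0) m
  = 30.42°C / 2.6 km = 11.7°C/km

11.7°C/km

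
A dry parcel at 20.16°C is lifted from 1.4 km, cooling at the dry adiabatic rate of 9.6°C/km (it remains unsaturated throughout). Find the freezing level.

3.5 km

Height above start = (20.16 − 0) / 9.6 = 2.1 km
Altitude = 1400 m + 2100 m = 3500 m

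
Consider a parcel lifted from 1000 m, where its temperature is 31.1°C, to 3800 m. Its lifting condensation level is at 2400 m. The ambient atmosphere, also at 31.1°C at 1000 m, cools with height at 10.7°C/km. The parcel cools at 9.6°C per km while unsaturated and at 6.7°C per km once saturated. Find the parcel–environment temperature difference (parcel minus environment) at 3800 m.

+7.14°C (parcel warmer than environment)

Parcel:
  From 1000 m to 2400 m (dry): cools by 9.6 × 1.4 = 13.44°C, giving 17.66°C.
  From 2400 m to 3800 m (saturated): cools by 6.7 × 1.4 = 9.38°C, giving 8.28°C.
Environment:
  From 1000 m to 3800 m (environment): cools by 10.7 × 2.8 = 29.96°C, giving 1.14°C.
T_parcel − T_env = 8.28 − 1.14 = +7.14°C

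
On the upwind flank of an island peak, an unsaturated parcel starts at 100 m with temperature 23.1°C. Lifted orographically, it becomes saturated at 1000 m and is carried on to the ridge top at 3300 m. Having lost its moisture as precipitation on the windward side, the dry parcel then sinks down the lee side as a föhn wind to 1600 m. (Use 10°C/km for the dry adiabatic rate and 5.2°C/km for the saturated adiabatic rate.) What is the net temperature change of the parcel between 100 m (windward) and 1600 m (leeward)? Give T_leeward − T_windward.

Dry to 1000 m: -10 × 0.9 km = -9°C, so T = 14.1°C.
Saturated to 3300 m: -5.2 × 2.3 km = -11.96°C, so T = 2.14°C.
Dry descent to 1600 m: +10 × 1.7 km = +17°C, so T = 19.14°C.
Net change vs windward start: 19.14 − 23.1 = -3.96°C

-3.96°C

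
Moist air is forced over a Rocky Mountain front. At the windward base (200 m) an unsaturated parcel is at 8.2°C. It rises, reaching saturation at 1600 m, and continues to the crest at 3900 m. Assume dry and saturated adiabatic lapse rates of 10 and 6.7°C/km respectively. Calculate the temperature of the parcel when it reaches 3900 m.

-21.21°C

200–1600 m, dry: Δz = 1.4 km ⇒ ΔT = -14°C; T = -5.8°C
1600–3900 m, saturated: Δz = 2.3 km ⇒ ΔT = -15.41°C; T = -21.21°C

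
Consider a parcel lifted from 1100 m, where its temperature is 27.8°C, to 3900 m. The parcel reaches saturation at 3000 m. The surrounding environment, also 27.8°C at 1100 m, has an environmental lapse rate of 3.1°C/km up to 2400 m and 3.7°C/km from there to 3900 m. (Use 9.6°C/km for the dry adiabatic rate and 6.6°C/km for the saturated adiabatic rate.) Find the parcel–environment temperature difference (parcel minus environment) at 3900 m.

Parcel:
  1100–3000 m, dry: Δz = 1.9 km ⇒ ΔT = -18.24°C; T = 9.56°C
  3000–3900 m, saturated: Δz = 0.9 km ⇒ ΔT = -5.94°C; T = 3.62°C
Environment:
  1100–2400 m, environment, lower layer: Δz = 1.3 km ⇒ ΔT = -4.03°C; T = 23.77°C
  2400–3900 m, environment, upper layer: Δz = 1.5 km ⇒ ΔT = -5.55°C; T = 18.22°C
T_parcel − T_env = 3.62 − 18.22 = -14.6°C

-14.6°C (parcel cooler than environment)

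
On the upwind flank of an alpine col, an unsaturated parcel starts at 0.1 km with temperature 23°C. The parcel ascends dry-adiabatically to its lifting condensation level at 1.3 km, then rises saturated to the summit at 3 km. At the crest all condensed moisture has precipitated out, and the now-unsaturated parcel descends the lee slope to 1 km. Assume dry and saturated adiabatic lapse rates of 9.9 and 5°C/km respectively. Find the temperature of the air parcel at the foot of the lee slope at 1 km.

22.42°C

100 → 1300 m (dry, 9.9°C/km): ΔT = -9.9 × 1.2 = -11.88°C → T = 11.12°C
1300 → 3000 m (saturated, 5°C/km): ΔT = -5 × 1.7 = -8.5°C → T = 2.62°C
3000 → 1000 m (dry descent, 9.9°C/km): ΔT = +9.9 × 2 = +19.8°C → T = 22.42°C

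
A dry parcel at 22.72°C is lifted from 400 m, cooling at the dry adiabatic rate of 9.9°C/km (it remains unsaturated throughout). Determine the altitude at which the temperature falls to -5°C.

Height above start = (22.72 − (-5)) / 9.9 = 2.8 km
Altitude = 400 m + 2800 m = 3200 m

3200 m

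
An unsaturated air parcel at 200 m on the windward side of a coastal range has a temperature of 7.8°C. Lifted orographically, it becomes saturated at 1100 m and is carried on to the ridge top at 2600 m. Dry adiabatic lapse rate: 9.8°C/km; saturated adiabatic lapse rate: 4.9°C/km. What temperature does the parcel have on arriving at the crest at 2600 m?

Dry to 1100 m: -9.8 × 0.9 km = -8.82°C, so T = -1.02°C.
Saturated to 2600 m: -4.9 × 1.5 km = -7.35°C, so T = -8.37°C.

-8.37°C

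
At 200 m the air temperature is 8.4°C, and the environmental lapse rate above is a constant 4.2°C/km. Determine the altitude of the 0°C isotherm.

Height above start = (8.4 − 0) / 4.2 = 2 km
Altitude = 200 m + 2000 m = 2200 m

2200 m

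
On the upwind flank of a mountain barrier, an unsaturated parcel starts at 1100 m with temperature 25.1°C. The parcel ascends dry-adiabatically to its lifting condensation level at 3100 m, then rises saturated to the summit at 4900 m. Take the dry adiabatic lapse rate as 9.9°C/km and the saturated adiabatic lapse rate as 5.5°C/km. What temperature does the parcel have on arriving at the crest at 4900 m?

Dry to 3100 m: -9.9 × 2 km = -19.8°C, so T = 5.3°C.
Saturated to 4900 m: -5.5 × 1.8 km = -9.9°C, so T = -4.6°C.

-4.6°C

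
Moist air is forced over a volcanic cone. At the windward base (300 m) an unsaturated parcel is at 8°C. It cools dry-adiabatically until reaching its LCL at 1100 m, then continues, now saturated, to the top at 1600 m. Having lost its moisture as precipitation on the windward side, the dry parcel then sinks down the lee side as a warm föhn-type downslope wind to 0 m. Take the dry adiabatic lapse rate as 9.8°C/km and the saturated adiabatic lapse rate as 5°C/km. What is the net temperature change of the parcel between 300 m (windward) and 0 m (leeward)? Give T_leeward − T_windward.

+5.34°C

From 300 m to 1100 m (dry): cools by 9.8 × 0.8 = 7.84°C, giving 0.16°C.
From 1100 m to 1600 m (saturated): cools by 5 × 0.5 = 2.5°C, giving -2.34°C.
From 1600 m to 0 m (dry descent): warms by 9.8 × 1.6 = 15.68°C, giving 13.34°C.
Net change vs windward start: 13.34 − 8 = +5.34°C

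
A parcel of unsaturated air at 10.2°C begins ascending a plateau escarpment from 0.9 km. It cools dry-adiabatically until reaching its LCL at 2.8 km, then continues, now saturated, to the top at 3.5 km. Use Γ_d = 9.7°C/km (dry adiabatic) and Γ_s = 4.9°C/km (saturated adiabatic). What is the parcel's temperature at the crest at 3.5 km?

Dry to 2800 m: -9.7 × 1.9 km = -18.43°C, so T = -8.23°C.
Saturated to 3500 m: -4.9 × 0.7 km = -3.43°C, so T = -11.66°C.

-11.66°C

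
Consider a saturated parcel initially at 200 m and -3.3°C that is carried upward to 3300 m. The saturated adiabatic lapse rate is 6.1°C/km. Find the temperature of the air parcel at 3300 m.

200–3300 m, saturated adiabatic: Δz = 3.1 km ⇒ ΔT = -18.91°C; T = -22.21°C

-22.21°C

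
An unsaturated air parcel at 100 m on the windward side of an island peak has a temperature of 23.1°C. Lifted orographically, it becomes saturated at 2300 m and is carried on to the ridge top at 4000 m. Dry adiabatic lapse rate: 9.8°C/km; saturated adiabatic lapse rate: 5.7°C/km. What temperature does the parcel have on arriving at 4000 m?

100–2300 m, dry: Δz = 2.2 km ⇒ ΔT = -21.56°C; T = 1.54°C
2300–4000 m, saturated: Δz = 1.7 km ⇒ ΔT = -9.69°C; T = -8.15°C

-8.15°C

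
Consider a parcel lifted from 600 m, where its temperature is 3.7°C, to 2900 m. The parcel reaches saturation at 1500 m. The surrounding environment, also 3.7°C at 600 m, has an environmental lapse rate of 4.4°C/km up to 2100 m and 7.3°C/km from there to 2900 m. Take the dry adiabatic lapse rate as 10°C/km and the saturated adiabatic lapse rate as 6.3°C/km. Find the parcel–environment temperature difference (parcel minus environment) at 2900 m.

Parcel:
  600–1500 m, dry: Δz = 0.9 km ⇒ ΔT = -9°C; T = -5.3°C
  1500–2900 m, saturated: Δz = 1.4 km ⇒ ΔT = -8.82°C; T = -14.12°C
Environment:
  600–2100 m, environment, lower layer: Δz = 1.5 km ⇒ ΔT = -6.6°C; T = -2.9°C
  2100–2900 m, environment, upper layer: Δz = 0.8 km ⇒ ΔT = -5.84°C; T = -8.74°C
T_parcel − T_env = -14.12 − (-8.74) = -5.38°C

-5.38°C (parcel cooler than environment)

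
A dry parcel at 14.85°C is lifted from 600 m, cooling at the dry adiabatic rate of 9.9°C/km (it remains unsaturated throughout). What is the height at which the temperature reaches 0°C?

Height above start = (14.85 − 0) / 9.9 = 1.5 km
Altitude = 600 m + 1500 m = 2100 m

2100 m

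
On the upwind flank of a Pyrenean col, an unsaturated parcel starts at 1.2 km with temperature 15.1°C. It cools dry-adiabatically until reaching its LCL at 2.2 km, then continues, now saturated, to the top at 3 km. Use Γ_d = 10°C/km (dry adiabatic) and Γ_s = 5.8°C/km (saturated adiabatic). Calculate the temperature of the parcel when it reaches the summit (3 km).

0.46°C

1200–2200 m, dry: Δz = 1 km ⇒ ΔT = -10°C; T = 5.1°C
2200–3000 m, saturated: Δz = 0.8 km ⇒ ΔT = -4.64°C; T = 0.46°C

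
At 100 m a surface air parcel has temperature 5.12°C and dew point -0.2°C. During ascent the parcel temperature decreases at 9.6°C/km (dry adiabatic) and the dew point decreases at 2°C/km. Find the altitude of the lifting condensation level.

800 m

T and T_d converge at 9.6 − 2 = 7.6°C per km
Height above start = (5.12 − (-0.2)) / 7.6 = 0.7 km
LCL altitude = 100 m + 700 m = 800 m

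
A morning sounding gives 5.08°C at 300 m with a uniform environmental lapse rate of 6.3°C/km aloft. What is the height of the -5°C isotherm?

Height above start = (5.08 − (-5)) / 6.3 = 1.6 km
Altitude = 300 m + 1600 m = 1900 m

1900 m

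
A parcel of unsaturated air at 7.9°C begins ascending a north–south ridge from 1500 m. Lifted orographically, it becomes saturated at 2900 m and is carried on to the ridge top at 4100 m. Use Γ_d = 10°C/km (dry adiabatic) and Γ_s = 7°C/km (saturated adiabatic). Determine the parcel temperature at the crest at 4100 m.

1500 → 2900 m (dry, 10°C/km): ΔT = -10 × 1.4 = -14°C → T = -6.1°C
2900 → 4100 m (saturated, 7°C/km): ΔT = -7 × 1.2 = -8.4°C → T = -14.5°C

-14.5°C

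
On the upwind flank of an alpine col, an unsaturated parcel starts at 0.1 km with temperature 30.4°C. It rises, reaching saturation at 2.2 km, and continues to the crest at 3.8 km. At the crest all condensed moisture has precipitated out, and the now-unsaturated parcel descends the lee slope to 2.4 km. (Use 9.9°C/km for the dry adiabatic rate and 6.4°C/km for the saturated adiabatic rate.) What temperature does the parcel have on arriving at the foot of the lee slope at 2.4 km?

13.23°C

100 → 2200 m (dry, 9.9°C/km): ΔT = -9.9 × 2.1 = -20.79°C → T = 9.61°C
2200 → 3800 m (saturated, 6.4°C/km): ΔT = -6.4 × 1.6 = -10.24°C → T = -0.63°C
3800 → 2400 m (dry descent, 9.9°C/km): ΔT = +9.9 × 1.4 = +13.86°C → T = 13.23°C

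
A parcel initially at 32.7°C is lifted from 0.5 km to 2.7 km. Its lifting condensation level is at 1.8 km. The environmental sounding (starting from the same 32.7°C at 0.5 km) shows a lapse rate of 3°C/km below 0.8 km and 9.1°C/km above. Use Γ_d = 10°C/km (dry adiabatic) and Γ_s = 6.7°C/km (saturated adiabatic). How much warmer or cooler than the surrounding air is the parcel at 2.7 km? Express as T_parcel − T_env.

Parcel:
  500–1800 m, dry: Δz = 1.3 km ⇒ ΔT = -13°C; T = 19.7°C
  1800–2700 m, saturated: Δz = 0.9 km ⇒ ΔT = -6.03°C; T = 13.67°C
Environment:
  500–800 m, environment, lower layer: Δz = 0.3 km ⇒ ΔT = -0.9°C; T = 31.8°C
  800–2700 m, environment, upper layer: Δz = 1.9 km ⇒ ΔT = -17.29°C; T = 14.51°C
T_parcel − T_env = 13.67 − 14.51 = -0.84°C

-0.84°C (parcel cooler than environment)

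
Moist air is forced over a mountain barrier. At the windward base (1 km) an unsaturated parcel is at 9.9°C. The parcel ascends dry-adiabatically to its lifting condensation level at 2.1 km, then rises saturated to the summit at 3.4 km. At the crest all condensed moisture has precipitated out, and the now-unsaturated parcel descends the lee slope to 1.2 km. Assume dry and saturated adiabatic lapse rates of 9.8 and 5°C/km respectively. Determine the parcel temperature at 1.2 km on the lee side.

14.18°C

1000–2100 m, dry: Δz = 1.1 km ⇒ ΔT = -10.78°C; T = -0.88°C
2100–3400 m, saturated: Δz = 1.3 km ⇒ ΔT = -6.5°C; T = -7.38°C
3400–1200 m, dry descent: Δz = 2.2 km ⇒ ΔT = +21.56°C; T = 14.18°C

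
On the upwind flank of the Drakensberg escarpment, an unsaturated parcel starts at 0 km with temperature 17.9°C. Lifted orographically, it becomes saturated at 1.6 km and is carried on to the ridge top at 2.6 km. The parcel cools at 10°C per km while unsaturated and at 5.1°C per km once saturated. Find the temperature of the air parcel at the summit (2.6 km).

-3.2°C

0 → 1600 m (dry, 10°C/km): ΔT = -10 × 1.6 = -16°C → T = 1.9°C
1600 → 2600 m (saturated, 5.1°C/km): ΔT = -5.1 × 1 = -5.1°C → T = -3.2°C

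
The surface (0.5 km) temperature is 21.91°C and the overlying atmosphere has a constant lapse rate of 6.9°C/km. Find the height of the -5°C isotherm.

4.4 km

Height above start = (21.91 − (-5)) / 6.9 = 3.9 km
Altitude = 500 m + 3900 m = 4400 m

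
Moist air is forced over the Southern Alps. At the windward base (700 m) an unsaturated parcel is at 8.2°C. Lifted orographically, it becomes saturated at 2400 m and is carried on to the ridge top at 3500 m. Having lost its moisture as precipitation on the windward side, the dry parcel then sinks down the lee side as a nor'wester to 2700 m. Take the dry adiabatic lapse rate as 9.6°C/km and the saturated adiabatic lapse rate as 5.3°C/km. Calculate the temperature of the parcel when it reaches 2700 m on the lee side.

-6.27°C

Dry to 2400 m: -9.6 × 1.7 km = -16.32°C, so T = -8.12°C.
Saturated to 3500 m: -5.3 × 1.1 km = -5.83°C, so T = -13.95°C.
Dry descent to 2700 m: +9.6 × 0.8 km = +7.68°C, so T = -6.27°C.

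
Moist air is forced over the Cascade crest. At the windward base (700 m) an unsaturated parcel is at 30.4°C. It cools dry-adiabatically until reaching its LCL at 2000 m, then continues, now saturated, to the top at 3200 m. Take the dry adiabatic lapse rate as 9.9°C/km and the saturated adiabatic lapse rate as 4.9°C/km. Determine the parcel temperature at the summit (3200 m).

From 700 m to 2000 m (dry): cools by 9.9 × 1.3 = 12.87°C, giving 17.53°C.
From 2000 m to 3200 m (saturated): cools by 4.9 × 1.2 = 5.88°C, giving 11.65°C.

11.65°C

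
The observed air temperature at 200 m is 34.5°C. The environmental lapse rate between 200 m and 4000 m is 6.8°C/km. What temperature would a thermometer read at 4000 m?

8.66°C

200–4000 m, environmental: Δz = 3.8 km ⇒ ΔT = -25.84°C; T = 8.66°C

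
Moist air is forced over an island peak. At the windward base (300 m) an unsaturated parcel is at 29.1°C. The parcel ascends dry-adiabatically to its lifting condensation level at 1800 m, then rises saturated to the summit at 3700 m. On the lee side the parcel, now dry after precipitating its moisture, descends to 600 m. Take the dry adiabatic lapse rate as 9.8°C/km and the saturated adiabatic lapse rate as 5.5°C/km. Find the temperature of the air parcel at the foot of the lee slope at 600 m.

34.33°C

Dry to 1800 m: -9.8 × 1.5 km = -14.7°C, so T = 14.4°C.
Saturated to 3700 m: -5.5 × 1.9 km = -10.45°C, so T = 3.95°C.
Dry descent to 600 m: +9.8 × 3.1 km = +30.38°C, so T = 34.33°C.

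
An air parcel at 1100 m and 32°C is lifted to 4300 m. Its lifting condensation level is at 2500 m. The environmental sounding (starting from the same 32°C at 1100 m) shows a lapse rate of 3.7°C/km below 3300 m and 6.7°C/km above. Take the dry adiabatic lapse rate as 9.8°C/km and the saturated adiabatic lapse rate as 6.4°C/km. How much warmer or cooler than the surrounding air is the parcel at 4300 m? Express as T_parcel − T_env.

Parcel:
  1100–2500 m, dry: Δz = 1.4 km ⇒ ΔT = -13.72°C; T = 18.28°C
  2500–4300 m, saturated: Δz = 1.8 km ⇒ ΔT = -11.52°C; T = 6.76°C
Environment:
  1100–3300 m, environment, lower layer: Δz = 2.2 km ⇒ ΔT = -8.14°C; T = 23.86°C
  3300–4300 m, environment, upper layer: Δz = 1 km ⇒ ΔT = -6.7°C; T = 17.16°C
T_parcel − T_env = 6.76 − 17.16 = -10.4°C

-10.4°C (parcel cooler than environment)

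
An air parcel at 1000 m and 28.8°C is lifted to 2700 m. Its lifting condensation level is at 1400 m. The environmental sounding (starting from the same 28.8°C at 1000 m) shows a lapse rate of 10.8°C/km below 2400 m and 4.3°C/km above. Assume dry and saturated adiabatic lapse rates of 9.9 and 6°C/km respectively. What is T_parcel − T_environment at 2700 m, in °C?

+4.65°C (parcel warmer than environment)

Parcel:
  1000–1400 m, dry: Δz = 0.4 km ⇒ ΔT = -3.96°C; T = 24.84°C
  1400–2700 m, saturated: Δz = 1.3 km ⇒ ΔT = -7.8°C; T = 17.04°C
Environment:
  1000–2400 m, environment, lower layer: Δz = 1.4 km ⇒ ΔT = -15.12°C; T = 13.68°C
  2400–2700 m, environment, upper layer: Δz = 0.3 km ⇒ ΔT = -1.29°C; T = 12.39°C
T_parcel − T_env = 17.04 − 12.39 = +4.65°C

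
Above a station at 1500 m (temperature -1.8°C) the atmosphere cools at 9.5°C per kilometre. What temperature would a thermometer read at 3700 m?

From 1500 m to 3700 m (environmental): cools by 9.5 × 2.2 = 20.9°C, giving -22.7°C.

-22.7°C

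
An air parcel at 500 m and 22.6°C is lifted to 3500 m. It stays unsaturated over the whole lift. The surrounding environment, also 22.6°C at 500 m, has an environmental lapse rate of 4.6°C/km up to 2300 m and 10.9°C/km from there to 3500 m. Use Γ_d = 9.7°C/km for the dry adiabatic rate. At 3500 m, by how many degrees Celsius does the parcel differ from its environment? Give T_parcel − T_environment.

Parcel:
  500–3500 m, dry: Δz = 3 km ⇒ ΔT = -29.1°C; T = -6.5°C
Environment:
  500–2300 m, environment, lower layer: Δz = 1.8 km ⇒ ΔT = -8.28°C; T = 14.32°C
  2300–3500 m, environment, upper layer: Δz = 1.2 km ⇒ ΔT = -13.08°C; T = 1.24°C
T_parcel − T_env = -6.5 − 1.24 = -7.74°C

-7.74°C (parcel cooler than environment)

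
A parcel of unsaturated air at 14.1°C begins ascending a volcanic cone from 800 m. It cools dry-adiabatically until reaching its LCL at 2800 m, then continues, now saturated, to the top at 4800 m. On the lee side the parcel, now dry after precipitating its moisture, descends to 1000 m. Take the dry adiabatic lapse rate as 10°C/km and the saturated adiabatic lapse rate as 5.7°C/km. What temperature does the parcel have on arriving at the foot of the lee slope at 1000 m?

800 → 2800 m (dry, 10°C/km): ΔT = -10 × 2 = -20°C → T = -5.9°C
2800 → 4800 m (saturated, 5.7°C/km): ΔT = -5.7 × 2 = -11.4°C → T = -17.3°C
4800 → 1000 m (dry descent, 10°C/km): ΔT = +10 × 3.8 = +38°C → T = 20.7°C

20.7°C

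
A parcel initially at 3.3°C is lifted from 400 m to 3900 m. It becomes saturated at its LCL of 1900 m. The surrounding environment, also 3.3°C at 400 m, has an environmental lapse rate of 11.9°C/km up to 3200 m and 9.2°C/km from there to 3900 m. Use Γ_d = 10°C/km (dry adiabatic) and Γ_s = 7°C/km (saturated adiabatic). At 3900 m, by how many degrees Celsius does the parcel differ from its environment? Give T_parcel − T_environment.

Parcel:
  400 → 1900 m (dry, 10°C/km): ΔT = -10 × 1.5 = -15°C → T = -11.7°C
  1900 → 3900 m (saturated, 7°C/km): ΔT = -7 × 2 = -14°C → T = -25.7°C
Environment:
  400 → 3200 m (environment, lower layer, 11.9°C/km): ΔT = -11.9 × 2.8 = -33.32°C → T = -30.02°C
  3200 → 3900 m (environment, upper layer, 9.2°C/km): ΔT = -9.2 × 0.7 = -6.44°C → T = -36.46°C
T_parcel − T_env = -25.7 − (-36.46) = +10.76°C

+10.76°C (parcel warmer than environment)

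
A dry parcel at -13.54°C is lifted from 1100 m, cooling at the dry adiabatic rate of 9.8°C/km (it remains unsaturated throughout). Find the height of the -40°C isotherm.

Height above start = (-13.54 − (-40)) / 9.8 = 2.7 km
Altitude = 1100 m + 2700 m = 3800 m

3800 m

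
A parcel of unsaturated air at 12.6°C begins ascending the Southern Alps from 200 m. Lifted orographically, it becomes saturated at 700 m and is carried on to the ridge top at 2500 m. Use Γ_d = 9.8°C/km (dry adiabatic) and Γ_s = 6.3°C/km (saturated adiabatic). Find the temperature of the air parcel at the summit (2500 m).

200 → 700 m (dry, 9.8°C/km): ΔT = -9.8 × 0.5 = -4.9°C → T = 7.7°C
700 → 2500 m (saturated, 6.3°C/km): ΔT = -6.3 × 1.8 = -11.34°C → T = -3.64°C

-3.64°C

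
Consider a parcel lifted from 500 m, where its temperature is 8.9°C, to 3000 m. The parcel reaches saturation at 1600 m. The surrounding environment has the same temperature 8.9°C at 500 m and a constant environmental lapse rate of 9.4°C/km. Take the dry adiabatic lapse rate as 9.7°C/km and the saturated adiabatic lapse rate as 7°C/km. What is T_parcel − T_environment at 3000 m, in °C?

Parcel:
  Dry to 1600 m: -9.7 × 1.1 km = -10.67°C, so T = -1.77°C.
  Saturated to 3000 m: -7 × 1.4 km = -9.8°C, so T = -11.57°C.
Environment:
  Environment to 3000 m: -9.4 × 2.5 km = -23.5°C, so T = -14.6°C.
T_parcel − T_env = -11.57 − (-14.6) = +3.03°C

+3.03°C (parcel warmer than environment)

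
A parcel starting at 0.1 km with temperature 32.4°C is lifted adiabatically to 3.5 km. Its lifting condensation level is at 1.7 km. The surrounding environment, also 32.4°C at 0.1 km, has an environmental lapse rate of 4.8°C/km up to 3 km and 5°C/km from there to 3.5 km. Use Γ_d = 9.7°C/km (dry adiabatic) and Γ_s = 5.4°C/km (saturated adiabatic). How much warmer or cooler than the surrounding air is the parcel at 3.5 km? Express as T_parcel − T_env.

-8.82°C (parcel cooler than environment)

Parcel:
  From 100 m to 1700 m (dry): cools by 9.7 × 1.6 = 15.52°C, giving 16.88°C.
  From 1700 m to 3500 m (saturated): cools by 5.4 × 1.8 = 9.72°C, giving 7.16°C.
Environment:
  From 100 m to 3000 m (environment, lower layer): cools by 4.8 × 2.9 = 13.92°C, giving 18.48°C.
  From 3000 m to 3500 m (environment, upper layer): cools by 5 × 0.5 = 2.5°C, giving 15.98°C.
T_parcel − T_env = 7.16 − 15.98 = -8.82°C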